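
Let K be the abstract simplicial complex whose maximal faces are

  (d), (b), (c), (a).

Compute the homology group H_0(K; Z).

H_0 ≅ Z^4.

We work with the vertex ordering a < b < c < d. The simplices of K, each written with vertices in increasing order, are:

  0-simplices (4): a, b, c, d

giving chain groups C_0 ≅ Z^4.

Reading off H_k = ker ∂_k / im ∂_{k+1}:

  H_0: rank C_0 − rank ∂_1 = 4 − 0 = 4, and there is no ∂_1, so H_0 = Z^4.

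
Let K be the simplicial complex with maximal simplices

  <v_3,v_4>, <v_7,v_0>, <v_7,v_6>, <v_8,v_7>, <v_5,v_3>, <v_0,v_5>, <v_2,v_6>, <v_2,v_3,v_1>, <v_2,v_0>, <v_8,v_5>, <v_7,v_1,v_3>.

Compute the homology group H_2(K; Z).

H_2 = 0.

We work with the vertex ordering v_0 < v_1 < v_2 < v_3 < v_4 < v_5 < v_6 < v_7 < v_8. The simplices of K, each written with vertices in increasing order, are:

  0-simplices (9): [v_0], [v_1], [v_2], [v_3], [v_4], [v_5], [v_6], [v_7], [v_8]
  1-simplices (14): [v_0,v_2], [v_0,v_5], [v_0,v_7], [v_1,v_2], [v_1,v_3], [v_1,v_7], [v_2,v_3], [v_2,v_6], [v_3,v_4], [v_3,v_5], [v_3,v_7], [v_5,v_8], [v_6,v_7], [v_7,v_8]
  2-simplices (2): [v_1,v_2,v_3], [v_1,v_3,v_7]

Hence C_0 ≅ Z^9, C_1 ≅ Z^14, C_2 ≅ Z^2.

The boundary map ∂_1: C_1 → C_0 is given by ∂[p,q] = [q] − [p].
The 9×14 boundary matrix has rank 8 and Smith normal form diag(1,1,1,1,1,1,1,1).

The boundary map ∂_2: C_2 → C_1 acts by ∂[p,q,r] = [q,r] − [p,r] + [p,q]. For instance
  ∂[v_1,v_3,v_7] = [v_3,v_7] − [v_1,v_7] + [v_1,v_3],
  ∂[v_1,v_2,v_3] = [v_2,v_3] − [v_1,v_3] + [v_1,v_2].
This gives a 14×2 integer matrix of rank 2; reducing to Smith normal form yields diagonal entries (1,1).

Reading off H_k = ker ∂_k / im ∂_{k+1}:

  H_2: rank ker ∂_2 − rank ∂_3 = (2 − 2) − 0 = 0, and there is no ∂_3, so H_2 = 0.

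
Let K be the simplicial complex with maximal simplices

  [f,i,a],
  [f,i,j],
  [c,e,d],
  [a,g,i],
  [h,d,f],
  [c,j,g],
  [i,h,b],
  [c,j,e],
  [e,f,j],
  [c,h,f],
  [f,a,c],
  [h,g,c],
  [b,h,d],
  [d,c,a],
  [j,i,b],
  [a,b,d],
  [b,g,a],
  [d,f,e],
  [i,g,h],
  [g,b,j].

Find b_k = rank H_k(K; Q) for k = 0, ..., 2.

Fix the vertex order a < b < c < d < e < f < g < h < i < j and write every simplex with vertices in increasing order. Then dim K = 2 and the simplices of K are:

  0-simplices (10): a, b, c, d, e, f, g, h, i, j
  1-simplices (30): ab, ac, ad, af, ag, ai, bd, bg, bh, bi, bj, cd, ce, cf, cg, ch, cj, de, df, dh, ef, ej, fh, fi, fj, gh, gi, gj, hi, ij
  2-simplices (20): abd, abg, acd, acf, afi, agi, bdh, bgj, bhi, bij, cde, cej, cfh, cgh, cgj, def, dfh, efj, fij, ghi

Hence C_0 ≅ Z^10, C_1 ≅ Z^30, C_2 ≅ Z^20.

Boundary ∂_1: C_1 → C_0 maps an edge to its endpoints' difference, ∂[p,q] = q − p.
The resulting 10×30 matrix has rank 9, and its Smith normal form has invariant factors (1,1,1,1,1,1,1,1,1).

Boundary ∂_2: C_2 → C_1 acts by ∂[p,q,r] = [q,r] − [p,r] + [p,q]. For instance
  ∂acd = cd − ad + ac,
  ∂cgj = gj − cj + cg.
The resulting 30×20 matrix has rank 20, and its Smith normal form has invariant factors (1,1,1,1,1,1,1,1,1,1,1,1,1,1,1,1,1,1,1,2).

Now H_k = ker ∂_k / im ∂_{k+1}, so:

  H_0: rank C_0 − rank ∂_1 = 10 − 9 = 1, and the invariant factors of ∂_1 are all 1, so H_0 ≅ Z.
  H_1: rank ker ∂_1 − rank ∂_2 = (30 − 9) − 20 = 1, and ∂_2 has invariant factor 2 > 1, so H_1 ≅ Z ⊕ Z_2.
  H_2: rank ker ∂_2 − rank ∂_3 = (20 − 20) − 0 = 0, and there is no ∂_3, so H_2 ≅ 0.

As a check, the Euler characteristic is 10 − 30 + 20 = 0, which agrees with 1 − 1 + 0 = 0.

Hence the Betti numbers are b_0 = 1, b_1 = 1, b_2 = 0.

b_0 = 1, b_1 = 1, b_2 = 0.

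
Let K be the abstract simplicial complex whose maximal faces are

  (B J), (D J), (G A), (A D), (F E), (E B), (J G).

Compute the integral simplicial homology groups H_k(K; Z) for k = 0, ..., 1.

Take the total order A < B < D < E < F < G < J on the vertex set. Then K (dimension 1) consists of the simplices:

  0-simplices (7): A, B, D, E, F, G, J
  1-simplices (7): AD, AG, BE, BJ, DJ, EF, GJ

giving chain groups C_0 ≅ Z^7, C_1 ≅ Z^7.

Boundary ∂_1: C_1 → C_0 is given by ∂[p,q] = [q] − [p]. For instance
  ∂BE = E − B.
The 7×7 boundary matrix has rank 6 and Smith normal form diag(1,1,1,1,1,1).

Now H_k = ker ∂_k / im ∂_{k+1}, so:

  H_0: rank C_0 − rank ∂_1 = 7 − 6 = 1, and the invariant factors of ∂_1 are all 1, so H_0 = Z.
  H_1: rank ker ∂_1 − rank ∂_2 = (7 − 6) − 0 = 1, and there is no ∂_2, so H_1 = Z.

H_0 ≅ Z,  H_1 ≅ Z.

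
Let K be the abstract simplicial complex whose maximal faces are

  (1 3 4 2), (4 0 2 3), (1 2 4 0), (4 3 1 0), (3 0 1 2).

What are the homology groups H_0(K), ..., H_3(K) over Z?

Take the total order 0 < 1 < 2 < 3 < 4 on the vertex set. Then K (dimension 3) consists of the simplices:

  0-simplices (5): [0], [1], [2], [3], [4]
  1-simplices (10): [0,1], [0,2], [0,3], [0,4], [1,2], [1,3], [1,4], [2,3], [2,4], [3,4]
  2-simplices (10): [0,1,2], [0,1,3], [0,1,4], [0,2,3], [0,2,4], [0,3,4], [1,2,3], [1,2,4], [1,3,4], [2,3,4]
  3-simplices (5): [0,1,2,3], [0,1,2,4], [0,1,3,4], [0,2,3,4], [1,2,3,4]

Hence C_0 ≅ Z^5, C_1 ≅ Z^10, C_2 ≅ Z^10, C_3 ≅ Z^5.

∂_1: C_1 → C_0 maps an edge to its endpoints' difference, ∂[p,q] = q − p.
The 5×10 boundary matrix has rank 4 and Smith normal form diag(1,1,1,1).

∂_2: C_2 → C_1 maps a triangle to the signed sum of its edges. For instance
  ∂[2,3,4] = [3,4] − [2,4] + [2,3],
  ∂[1,3,4] = [3,4] − [1,4] + [1,3].
The resulting 10×10 matrix has rank 6, and its Smith normal form has invariant factors (1,1,1,1,1,1).

Boundary ∂_3: C_3 → C_2 sends each 3-simplex σ to the alternating sum Σ_i (−1)^i (σ with its i-th vertex removed). For instance
  ∂[0,1,3,4] = [1,3,4] − [0,3,4] + [0,1,4] − [0,1,3],
  ∂[1,2,3,4] = [2,3,4] − [1,3,4] + [1,2,4] − [1,2,3].
As a 10×5 matrix over Z this has rank 4, with invariant factors (1,1,1,1).

Now H_k = ker ∂_k / im ∂_{k+1}, so:

  H_0: rank C_0 − rank ∂_1 = 5 − 4 = 1, and the invariant factors of ∂_1 are all 1, so H_0 = Z.
  H_1: rank ker ∂_1 − rank ∂_2 = (10 − 4) − 6 = 0, and the invariant factors of ∂_2 are all 1, so H_1 = 0.
  H_2: rank ker ∂_2 − rank ∂_3 = (10 − 6) − 4 = 0, and the invariant factors of ∂_3 are all 1, so H_2 = 0.
  H_3: rank ker ∂_3 − rank ∂_4 = (5 − 4) − 0 = 1, and there is no ∂_4, so H_3 = Z.

(K is a triangulation of the 3-sphere S^3.)

H_0 = Z,  H_1 = 0,  H_2 = 0,  H_3 = Z.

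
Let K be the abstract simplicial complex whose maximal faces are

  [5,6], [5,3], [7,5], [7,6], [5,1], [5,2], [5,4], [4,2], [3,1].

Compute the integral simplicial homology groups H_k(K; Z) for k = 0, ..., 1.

Fix the vertex order 1 < 2 < 3 < 4 < 5 < 6 < 7 and write every simplex with vertices in increasing order. Then dim K = 1 and the simplices of K are:

  0-simplices (7): [1], [2], [3], [4], [5], [6], [7]
  1-simplices (9): [1,3], [1,5], [2,4], [2,5], [3,5], [4,5], [5,6], [5,7], [6,7]

Hence C_0 ≅ Z^7, C_1 ≅ Z^9.

∂_1: C_1 → C_0 maps an edge to its endpoints' difference, ∂[p,q] = q − p. For instance
  ∂[1,3] = [3] − [1].
The resulting 7×9 matrix has rank 6, and its Smith normal form has invariant factors (1,1,1,1,1,1).

Reading off H_k = ker ∂_k / im ∂_{k+1}:

  H_0: rank C_0 − rank ∂_1 = 7 − 6 = 1, and the invariant factors of ∂_1 are all 1, so H_0 ≅ Z.
  H_1: rank ker ∂_1 − rank ∂_2 = (9 − 6) − 0 = 3, and there is no ∂_2, so H_1 ≅ Z^3.

H_0 = Z,  H_1 = Z^3.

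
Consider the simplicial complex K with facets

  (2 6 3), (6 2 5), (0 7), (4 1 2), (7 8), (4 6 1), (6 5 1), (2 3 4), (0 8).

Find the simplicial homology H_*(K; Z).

We work with the vertex ordering 0 < 1 < 2 < 3 < 4 < 5 < 6 < 7 < 8. The simplices of K, each written with vertices in increasing order, are:

  0-simplices (9): [0], [1], [2], [3], [4], [5], [6], [7], [8]
  1-simplices (15): [0,7], [0,8], [1,2], [1,4], [1,5], [1,6], [2,3], [2,4], [2,5], [2,6], [3,4], [3,6], [4,6], [5,6], [7,8]
  2-simplices (6): [1,2,4], [1,4,6], [1,5,6], [2,3,4], [2,3,6], [2,5,6]

so the chain groups are C_0 ≅ Z^9, C_1 ≅ Z^15, C_2 ≅ Z^6.

Boundary ∂_1: C_1 → C_0 sends each edge [p,q] (with p < q) to q − p. For instance
  ∂[3,4] = [4] − [3].
As a 9×15 matrix over Z this has rank 7, with invariant factors (1,1,1,1,1,1,1).

Boundary ∂_2: C_2 → C_1 acts by ∂[p,q,r] = [q,r] − [p,r] + [p,q]. For instance
  ∂[1,5,6] = [5,6] − [1,6] + [1,5],
  ∂[1,2,4] = [2,4] − [1,4] + [1,2].
The resulting 15×6 matrix has rank 6, and its Smith normal form has invariant factors (1,1,1,1,1,1).

Computing H_k = (kernel of ∂_k) / (image of ∂_{k+1}):

  H_0: rank C_0 − rank ∂_1 = 9 − 7 = 2, and the invariant factors of ∂_1 are all 1, so H_0 ≅ Z^2.
  H_1: rank ker ∂_1 − rank ∂_2 = (15 − 7) − 6 = 2, and the invariant factors of ∂_2 are all 1, so H_1 ≅ Z^2.
  H_2: rank ker ∂_2 − rank ∂_3 = (6 − 6) − 0 = 0, and there is no ∂_3, so H_2 ≅ 0.

(K is a triangulation of the disjoint union of the cylinder S^1 x I and the circle S^1.)

H_0 = Z^2,  H_1 = Z^2,  H_2 = 0.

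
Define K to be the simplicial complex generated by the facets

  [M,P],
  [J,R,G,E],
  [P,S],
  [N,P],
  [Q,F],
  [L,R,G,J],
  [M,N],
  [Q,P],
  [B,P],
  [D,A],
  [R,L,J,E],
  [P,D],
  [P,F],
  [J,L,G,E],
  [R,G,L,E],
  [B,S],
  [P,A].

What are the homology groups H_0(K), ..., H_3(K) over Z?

H_0 = Z^2,  H_1 = Z^4,  H_2 = 0,  H_3 = Z.

We work with the vertex ordering A < B < D < E < F < G < J < L < M < N < P < Q < R < S. The simplices of K, each written with vertices in increasing order, are:

  0-simplices (14): A, B, D, E, F, G, J, L, M, N, P, Q, R, S
  1-simplices (22): AD, AP, BP, BS, DP, EG, EJ, EL, ER, FP, FQ, GJ, GL, GR, JL, JR, LR, MN, MP, NP, PQ, PS
  2-simplices (10): EGJ, EGL, EGR, EJL, EJR, ELR, GJL, GJR, GLR, JLR
  3-simplices (5): EGJL, EGJR, EGLR, EJLR, GJLR

so the chain groups are C_0 ≅ Z^14, C_1 ≅ Z^22, C_2 ≅ Z^10, C_3 ≅ Z^5.

The boundary map ∂_1: C_1 → C_0 is given by ∂[p,q] = [q] − [p].
This gives a 14×22 integer matrix of rank 12; reducing to Smith normal form yields diagonal entries (1,1,1,1,1,1,1,1,1,1,1,1).

The boundary map ∂_2: C_2 → C_1 maps a triangle to the signed sum of its edges. For instance
  ∂GJL = JL − GL + GJ,
  ∂EGJ = GJ − EJ + EG.
The resulting 22×10 matrix has rank 6, and its Smith normal form has invariant factors (1,1,1,1,1,1).

∂_3: C_3 → C_2 sends each 3-simplex σ to the alternating sum Σ_i (−1)^i (σ with its i-th vertex removed). For instance
  ∂EGLR = GLR − ELR + EGR − EGL,
  ∂EJLR = JLR − ELR + EJR − EJL.
As a 10×5 matrix over Z this has rank 4, with invariant factors (1,1,1,1).

Reading off H_k = ker ∂_k / im ∂_{k+1}:

  H_0: rank C_0 − rank ∂_1 = 14 − 12 = 2, and the invariant factors of ∂_1 are all 1, so H_0 = Z^2.
  H_1: rank ker ∂_1 − rank ∂_2 = (22 − 12) − 6 = 4, and the invariant factors of ∂_2 are all 1, so H_1 = Z^4.
  H_2: rank ker ∂_2 − rank ∂_3 = (10 − 6) − 4 = 0, and the invariant factors of ∂_3 are all 1, so H_2 = 0.
  H_3: rank ker ∂_3 − rank ∂_4 = (5 − 4) − 0 = 1, and there is no ∂_4, so H_3 = Z.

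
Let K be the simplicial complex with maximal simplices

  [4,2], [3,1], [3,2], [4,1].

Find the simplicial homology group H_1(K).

K has 4 vertices, 4 edges.
rank ∂_1 = 3, rank ∂_2 = 0 ⇒ b_1 = 4 − 3 − 0 = 1. So H_1 ≅ Z.

H_1 ≅ Z.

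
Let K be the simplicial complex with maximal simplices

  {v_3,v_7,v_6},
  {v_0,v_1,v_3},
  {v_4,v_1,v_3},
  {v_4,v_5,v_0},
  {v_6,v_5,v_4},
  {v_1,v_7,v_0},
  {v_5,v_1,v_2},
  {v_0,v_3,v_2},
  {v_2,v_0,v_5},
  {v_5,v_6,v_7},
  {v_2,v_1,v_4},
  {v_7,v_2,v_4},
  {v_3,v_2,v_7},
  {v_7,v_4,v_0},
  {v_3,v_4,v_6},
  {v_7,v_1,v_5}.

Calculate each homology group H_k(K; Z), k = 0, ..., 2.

Take the total order v_0 < v_1 < v_2 < v_3 < v_4 < v_5 < v_6 < v_7 on the vertex set. Then K (dimension 2) consists of the simplices:

  0-simplices (8): [v_0], [v_1], [v_2], [v_3], [v_4], [v_5], [v_6], [v_7]
  1-simplices (24): (24 of them)
  2-simplices (16): (16 of them)

Hence C_0 ≅ Z^8, C_1 ≅ Z^24, C_2 ≅ Z^16.

∂_1: C_1 → C_0 is given by ∂[p,q] = [q] − [p]. For instance
  ∂[v_3,v_7] = [v_7] − [v_3].
The resulting 8×24 matrix has rank 7, and its Smith normal form has invariant factors (1,1,1,1,1,1,1).

Boundary ∂_2: C_2 → C_1 sends each 2-simplex [p,q,r] to [q,r] − [p,r] + [p,q]. For instance
  ∂[v_2,v_4,v_7] = [v_4,v_7] − [v_2,v_7] + [v_2,v_4],
  ∂[v_3,v_6,v_7] = [v_6,v_7] − [v_3,v_7] + [v_3,v_6].
This gives a 24×16 integer matrix of rank 15; reducing to Smith normal form yields diagonal entries (1,1,1,1,1,1,1,1,1,1,1,1,1,1,1).

Computing H_k = (kernel of ∂_k) / (image of ∂_{k+1}):

  H_0: rank C_0 − rank ∂_1 = 8 − 7 = 1, and the invariant factors of ∂_1 are all 1, so H_0 ≅ Z.
  H_1: rank ker ∂_1 − rank ∂_2 = (24 − 7) − 15 = 2, and the invariant factors of ∂_2 are all 1, so H_1 ≅ Z^2.
  H_2: rank ker ∂_2 − rank ∂_3 = (16 − 15) − 0 = 1, and there is no ∂_3, so H_2 ≅ Z.

As a check, the Euler characteristic is 8 − 24 + 16 = 0, which agrees with 1 − 2 + 1 = 0.

H_0 = Z,  H_1 = Z^2,  H_2 = Z.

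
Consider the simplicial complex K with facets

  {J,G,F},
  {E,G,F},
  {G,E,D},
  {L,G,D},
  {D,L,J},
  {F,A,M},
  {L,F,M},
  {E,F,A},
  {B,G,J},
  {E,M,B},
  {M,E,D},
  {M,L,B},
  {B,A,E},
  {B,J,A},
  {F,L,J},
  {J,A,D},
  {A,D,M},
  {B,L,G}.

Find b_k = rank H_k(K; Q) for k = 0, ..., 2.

b_0 = 1, b_1 = 1, b_2 = 0.

We work with the vertex ordering A < B < D < E < F < G < J < L < M. The simplices of K, each written with vertices in increasing order, are:

  0-simplices (9): A, B, D, E, F, G, J, L, M
  1-simplices (27): AB, AD, AE, AF, AJ, AM, BE, BG, BJ, BL, BM, DE, DG, DJ, DL, DM, EF, EG, EM, FG, FJ, FL, FM, GJ, GL, JL, LM
  2-simplices (18): ABE, ABJ, ADJ, ADM, AEF, AFM, BEM, BGJ, BGL, BLM, DEG, DEM, DGL, DJL, EFG, FGJ, FJL, FLM

Hence C_0 ≅ Z^9, C_1 ≅ Z^27, C_2 ≅ Z^18.

∂_1: C_1 → C_0 maps an edge to its endpoints' difference, ∂[p,q] = q − p. For instance
  ∂BL = L − B.
The resulting 9×27 matrix has rank 8, and its Smith normal form has invariant factors (1,1,1,1,1,1,1,1).

∂_2: C_2 → C_1 acts by ∂[p,q,r] = [q,r] − [p,r] + [p,q]. For instance
  ∂ADJ = DJ − AJ + AD,
  ∂DJL = JL − DL + DJ.
As a 27×18 matrix over Z this has rank 18, with invariant factors (1,1,1,1,1,1,1,1,1,1,1,1,1,1,1,1,1,2).

Reading off H_k = ker ∂_k / im ∂_{k+1}:

  H_0: rank C_0 − rank ∂_1 = 9 − 8 = 1, and the invariant factors of ∂_1 are all 1, so H_0 = Z.
  H_1: rank ker ∂_1 − rank ∂_2 = (27 − 8) − 18 = 1, and ∂_2 has invariant factor 2 > 1, so H_1 = Z ⊕ Z/2Z.
  H_2: rank ker ∂_2 − rank ∂_3 = (18 − 18) − 0 = 0, and there is no ∂_3, so H_2 = 0.

As a check, the Euler characteristic is 9 − 27 + 18 = 0, which agrees with 1 − 1 + 0 = 0.

Hence the Betti numbers are b_0 = 1, b_1 = 1, b_2 = 0.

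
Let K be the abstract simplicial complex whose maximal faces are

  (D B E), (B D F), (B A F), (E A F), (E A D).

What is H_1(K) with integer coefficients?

We work with the vertex ordering A < B < D < E < F. The simplices of K, each written with vertices in increasing order, are:

  0-simplices (5): A, B, D, E, F
  1-simplices (10): AB, AD, AE, AF, BD, BE, BF, DE, DF, EF
  2-simplices (5): ABF, ADE, AEF, BDE, BDF

Hence C_0 ≅ Z^5, C_1 ≅ Z^10, C_2 ≅ Z^5.

Boundary ∂_1: C_1 → C_0 maps an edge to its endpoints' difference, ∂[p,q] = q − p.
This gives a 5×10 integer matrix of rank 4; reducing to Smith normal form yields diagonal entries (1,1,1,1).

∂_2: C_2 → C_1 sends each 2-simplex [p,q,r] to [q,r] − [p,r] + [p,q]. For instance
  ∂ADE = DE − AE + AD,
  ∂AEF = EF − AF + AE.
As a 10×5 matrix over Z this has rank 5, with invariant factors (1,1,1,1,1).

Now H_k = ker ∂_k / im ∂_{k+1}, so:

  H_1: rank ker ∂_1 − rank ∂_2 = (10 − 4) − 5 = 1, and the invariant factors of ∂_2 are all 1, so H_1 ≅ Z.

(K is a triangulation of the Möbius band.)

H_1 = Z.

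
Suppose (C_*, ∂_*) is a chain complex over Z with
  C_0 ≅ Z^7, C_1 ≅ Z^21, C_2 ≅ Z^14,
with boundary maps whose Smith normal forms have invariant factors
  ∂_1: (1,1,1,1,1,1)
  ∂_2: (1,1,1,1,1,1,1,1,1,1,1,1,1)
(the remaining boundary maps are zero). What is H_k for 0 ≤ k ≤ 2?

H_0 = Z,  H_1 = Z^2,  H_2 = Z.

H_0: b_0 = 7 − 0 − 6 = 1; torsion from ∂_1 factors > 1: none. So H_0 = Z.
H_1: b_1 = 21 − 6 − 13 = 2; torsion from ∂_2 factors > 1: none. So H_1 = Z^2.
H_2: b_2 = 14 − 13 − 0 = 1; torsion from ∂_3 factors > 1: none. So H_2 = Z.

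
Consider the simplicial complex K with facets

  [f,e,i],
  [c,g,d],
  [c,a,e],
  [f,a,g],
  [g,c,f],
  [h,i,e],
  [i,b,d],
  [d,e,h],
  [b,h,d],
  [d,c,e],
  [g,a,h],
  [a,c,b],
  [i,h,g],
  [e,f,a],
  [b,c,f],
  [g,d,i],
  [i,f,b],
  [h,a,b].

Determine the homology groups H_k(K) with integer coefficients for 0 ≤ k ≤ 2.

H_0 = Z,  H_1 = Z ⊕ Z/2,  H_2 = 0.

K has 9 vertices, 27 edges, 18 triangles.
rank ∂_0 = 0, rank ∂_1 = 8 ⇒ b_0 = 9 − 0 − 8 = 1; all invariant factors of ∂_1 are 1 so no torsion. So H_0 = Z.
rank ∂_1 = 8, rank ∂_2 = 18 ⇒ b_1 = 27 − 8 − 18 = 1; ∂_2 has invariant factor(s) [2] giving torsion. So H_1 = Z ⊕ Z/2.
rank ∂_2 = 18, rank ∂_3 = 0 ⇒ b_2 = 18 − 18 − 0 = 0. So H_2 = 0.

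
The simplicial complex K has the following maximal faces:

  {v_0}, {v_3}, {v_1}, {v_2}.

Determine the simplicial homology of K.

H_0 ≅ Z^4.

Fix the vertex order v_0 < v_1 < v_2 < v_3 and write every simplex with vertices in increasing order. Then dim K = 0 and the simplices of K are:

  0-simplices (4): [v_0], [v_1], [v_2], [v_3]

giving chain groups C_0 ≅ Z^4.

From H_k ≅ ker(∂_k) / im(∂_{k+1}) we obtain:

  H_0: rank C_0 − rank ∂_1 = 4 − 0 = 4, and there is no ∂_1, so H_0 = Z^4.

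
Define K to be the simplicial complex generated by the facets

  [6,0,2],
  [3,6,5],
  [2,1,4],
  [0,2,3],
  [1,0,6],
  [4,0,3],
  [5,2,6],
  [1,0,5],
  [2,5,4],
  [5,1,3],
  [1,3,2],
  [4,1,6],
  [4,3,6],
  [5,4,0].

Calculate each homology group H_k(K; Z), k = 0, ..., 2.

H_0 ≅ Z,  H_1 ≅ Z^2,  H_2 ≅ Z.

Order the vertices as 0 < 1 < 2 < 3 < 4 < 5 < 6. Listing each simplex with vertices in this order, K has dimension 2 with simplices:

  0-simplices (7): [0], [1], [2], [3], [4], [5], [6]
  1-simplices (21): [0,1], [0,2], [0,3], [0,4], [0,5], [0,6], [1,2], [1,3], [1,4], [1,5], [1,6], [2,3], [2,4], [2,5], [2,6], [3,4], [3,5], [3,6], [4,5], [4,6], [5,6]
  2-simplices (14): [0,1,5], [0,1,6], [0,2,3], [0,2,6], [0,3,4], [0,4,5], [1,2,3], [1,2,4], [1,3,5], [1,4,6], [2,4,5], [2,5,6], [3,4,6], [3,5,6]

so the chain groups are C_0 ≅ Z^7, C_1 ≅ Z^21, C_2 ≅ Z^14.

The boundary map ∂_1: C_1 → C_0 is given by ∂[p,q] = [q] − [p]. For instance
  ∂[1,3] = [3] − [1].
As a 7×21 matrix over Z this has rank 6, with invariant factors (1,1,1,1,1,1).

∂_2: C_2 → C_1 maps a triangle to the signed sum of its edges. For instance
  ∂[0,1,6] = [1,6] − [0,6] + [0,1],
  ∂[3,5,6] = [5,6] − [3,6] + [3,5].
As a 21×14 matrix over Z this has rank 13, with invariant factors (1,1,1,1,1,1,1,1,1,1,1,1,1).

From H_k ≅ ker(∂_k) / im(∂_{k+1}) we obtain:

  H_0: rank C_0 − rank ∂_1 = 7 − 6 = 1, and the invariant factors of ∂_1 are all 1, so H_0 ≅ Z.
  H_1: rank ker ∂_1 − rank ∂_2 = (21 − 6) − 13 = 2, and the invariant factors of ∂_2 are all 1, so H_1 ≅ Z^2.
  H_2: rank ker ∂_2 − rank ∂_3 = (14 − 13) − 0 = 1, and there is no ∂_3, so H_2 ≅ Z.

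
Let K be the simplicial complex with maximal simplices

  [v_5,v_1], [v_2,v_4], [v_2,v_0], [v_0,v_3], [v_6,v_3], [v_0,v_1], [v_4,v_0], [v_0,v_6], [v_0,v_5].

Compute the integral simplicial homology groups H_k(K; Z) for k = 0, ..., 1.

H_0 = Z,  H_1 = Z^3.

We work with the vertex ordering v_0 < v_1 < v_2 < v_3 < v_4 < v_5 < v_6. The simplices of K, each written with vertices in increasing order, are:

  0-simplices (7): [v_0], [v_1], [v_2], [v_3], [v_4], [v_5], [v_6]
  1-simplices (9): [v_0,v_1], [v_0,v_2], [v_0,v_3], [v_0,v_4], [v_0,v_5], [v_0,v_6], [v_1,v_5], [v_2,v_4], [v_3,v_6]

Hence C_0 ≅ Z^7, C_1 ≅ Z^9.

∂_1: C_1 → C_0 is given by ∂[p,q] = [q] − [p].
The resulting 7×9 matrix has rank 6, and its Smith normal form has invariant factors (1,1,1,1,1,1).

Computing H_k = (kernel of ∂_k) / (image of ∂_{k+1}):

  H_0: rank C_0 − rank ∂_1 = 7 − 6 = 1, and the invariant factors of ∂_1 are all 1, so H_0 ≅ Z.
  H_1: rank ker ∂_1 − rank ∂_2 = (9 − 6) − 0 = 3, and there is no ∂_2, so H_1 ≅ Z^3.

(K is a triangulation of a wedge of 3 circles.)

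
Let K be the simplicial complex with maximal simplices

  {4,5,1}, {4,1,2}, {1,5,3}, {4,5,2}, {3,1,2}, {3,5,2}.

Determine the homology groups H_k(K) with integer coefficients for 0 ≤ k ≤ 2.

H_0 ≅ Z,  H_1 = 0,  H_2 ≅ Z.

We work with the vertex ordering 1 < 2 < 3 < 4 < 5. The simplices of K, each written with vertices in increasing order, are:

  0-simplices (5): [1], [2], [3], [4], [5]
  1-simplices (9): [1,2], [1,3], [1,4], [1,5], [2,3], [2,4], [2,5], [3,5], [4,5]
  2-simplices (6): [1,2,3], [1,2,4], [1,3,5], [1,4,5], [2,3,5], [2,4,5]

giving chain groups C_0 ≅ Z^5, C_1 ≅ Z^9, C_2 ≅ Z^6.

∂_1: C_1 → C_0 is given by ∂[p,q] = [q] − [p]. For instance
  ∂[1,5] = [5] − [1].
This gives a 5×9 integer matrix of rank 4; reducing to Smith normal form yields diagonal entries (1,1,1,1).

The boundary map ∂_2: C_2 → C_1 acts by ∂[p,q,r] = [q,r] − [p,r] + [p,q]. For instance
  ∂[1,2,4] = [2,4] − [1,4] + [1,2],
  ∂[2,3,5] = [3,5] − [2,5] + [2,3].
As a 9×6 matrix over Z this has rank 5, with invariant factors (1,1,1,1,1).

From H_k ≅ ker(∂_k) / im(∂_{k+1}) we obtain:

  H_0: rank C_0 − rank ∂_1 = 5 − 4 = 1, and the invariant factors of ∂_1 are all 1, so H_0 = Z.
  H_1: rank ker ∂_1 − rank ∂_2 = (9 − 4) − 5 = 0, and the invariant factors of ∂_2 are all 1, so H_1 = 0.
  H_2: rank ker ∂_2 − rank ∂_3 = (6 − 5) − 0 = 1, and there is no ∂_3, so H_2 = Z.

(K is a triangulation of the 2-sphere S^2.)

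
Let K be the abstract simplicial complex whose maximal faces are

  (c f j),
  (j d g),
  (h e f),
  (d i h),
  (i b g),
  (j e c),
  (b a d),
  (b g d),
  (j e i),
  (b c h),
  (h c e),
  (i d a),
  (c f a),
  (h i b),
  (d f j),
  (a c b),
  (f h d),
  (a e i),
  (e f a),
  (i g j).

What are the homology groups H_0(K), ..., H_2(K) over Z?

H_0 ≅ Z,  H_1 ≅ Z ⊕ Z/2,  H_2 = 0.

We work with the vertex ordering a < b < c < d < e < f < g < h < i < j. The simplices of K, each written with vertices in increasing order, are:

  0-simplices (10): a, b, c, d, e, f, g, h, i, j
  1-simplices (30): ab, ac, ad, ae, af, ai, bc, bd, bg, bh, bi, ce, cf, ch, cj, df, dg, dh, di, dj, ef, eh, ei, ej, fh, fj, gi, gj, hi, ij
  2-simplices (20): abc, abd, acf, adi, aef, aei, bch, bdg, bgi, bhi, ceh, cej, cfj, dfh, dfj, dgj, dhi, efh, eij, gij

so the chain groups are C_0 ≅ Z^10, C_1 ≅ Z^30, C_2 ≅ Z^20.

∂_1: C_1 → C_0 is given by ∂[p,q] = [q] − [p].
As a 10×30 matrix over Z this has rank 9, with invariant factors (1,1,1,1,1,1,1,1,1).

Boundary ∂_2: C_2 → C_1 maps a triangle to the signed sum of its edges. For instance
  ∂dfh = fh − dh + df,
  ∂bhi = hi − bi + bh.
This gives a 30×20 integer matrix of rank 20; reducing to Smith normal form yields diagonal entries (1,1,1,1,1,1,1,1,1,1,1,1,1,1,1,1,1,1,1,2).

Reading off H_k = ker ∂_k / im ∂_{k+1}:

  H_0: rank C_0 − rank ∂_1 = 10 − 9 = 1, and the invariant factors of ∂_1 are all 1, so H_0 = Z.
  H_1: rank ker ∂_1 − rank ∂_2 = (30 − 9) − 20 = 1, and ∂_2 has invariant factor 2 > 1, so H_1 = Z ⊕ Z/2.
  H_2: rank ker ∂_2 − rank ∂_3 = (20 − 20) − 0 = 0, and there is no ∂_3, so H_2 = 0.

(K is a triangulation of the Klein bottle.)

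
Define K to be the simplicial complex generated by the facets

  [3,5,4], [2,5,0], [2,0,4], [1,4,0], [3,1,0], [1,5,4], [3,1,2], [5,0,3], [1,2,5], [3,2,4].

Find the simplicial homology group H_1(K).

H_1 = Z/2.

Fix the vertex order 0 < 1 < 2 < 3 < 4 < 5 and write every simplex with vertices in increasing order. Then dim K = 2 and the simplices of K are:

  0-simplices (6): [0], [1], [2], [3], [4], [5]
  1-simplices (15): [0,1], [0,2], [0,3], [0,4], [0,5], [1,2], [1,3], [1,4], [1,5], [2,3], [2,4], [2,5], [3,4], [3,5], [4,5]
  2-simplices (10): [0,1,3], [0,1,4], [0,2,4], [0,2,5], [0,3,5], [1,2,3], [1,2,5], [1,4,5], [2,3,4], [3,4,5]

giving chain groups C_0 ≅ Z^6, C_1 ≅ Z^15, C_2 ≅ Z^10.

Boundary ∂_1: C_1 → C_0 sends each edge [p,q] (with p < q) to q − p.
The resulting 6×15 matrix has rank 5, and its Smith normal form has invariant factors (1,1,1,1,1).

∂_2: C_2 → C_1 acts by ∂[p,q,r] = [q,r] − [p,r] + [p,q]. For instance
  ∂[0,1,3] = [1,3] − [0,3] + [0,1],
  ∂[2,3,4] = [3,4] − [2,4] + [2,3].
The resulting 15×10 matrix has rank 10, and its Smith normal form has invariant factors (1,1,1,1,1,1,1,1,1,2).

Now H_k = ker ∂_k / im ∂_{k+1}, so:

  H_1: rank ker ∂_1 − rank ∂_2 = (15 − 5) − 10 = 0, and ∂_2 has invariant factor 2 > 1, so H_1 ≅ Z/2.

(K is a triangulation of the real projective plane RP^2.)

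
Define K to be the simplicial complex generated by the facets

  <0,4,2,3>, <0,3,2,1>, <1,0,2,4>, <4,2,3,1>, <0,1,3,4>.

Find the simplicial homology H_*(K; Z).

H_0 ≅ Z,  H_1 = 0,  H_2 = 0,  H_3 ≅ Z.

Take the total order 0 < 1 < 2 < 3 < 4 on the vertex set. Then K (dimension 3) consists of the simplices:

  0-simplices (5): [0], [1], [2], [3], [4]
  1-simplices (10): [0,1], [0,2], [0,3], [0,4], [1,2], [1,3], [1,4], [2,3], [2,4], [3,4]
  2-simplices (10): [0,1,2], [0,1,3], [0,1,4], [0,2,3], [0,2,4], [0,3,4], [1,2,3], [1,2,4], [1,3,4], [2,3,4]
  3-simplices (5): [0,1,2,3], [0,1,2,4], [0,1,3,4], [0,2,3,4], [1,2,3,4]

Hence C_0 ≅ Z^5, C_1 ≅ Z^10, C_2 ≅ Z^10, C_3 ≅ Z^5.

Boundary ∂_1: C_1 → C_0 maps an edge to its endpoints' difference, ∂[p,q] = q − p.
This gives a 5×10 integer matrix of rank 4; reducing to Smith normal form yields diagonal entries (1,1,1,1).

Boundary ∂_2: C_2 → C_1 sends each 2-simplex [p,q,r] to [q,r] − [p,r] + [p,q]. For instance
  ∂[1,3,4] = [3,4] − [1,4] + [1,3],
  ∂[2,3,4] = [3,4] − [2,4] + [2,3].
This gives a 10×10 integer matrix of rank 6; reducing to Smith normal form yields diagonal entries (1,1,1,1,1,1).

The boundary map ∂_3: C_3 → C_2 sends each 3-simplex σ to the alternating sum Σ_i (−1)^i (σ with its i-th vertex removed). For instance
  ∂[0,2,3,4] = [2,3,4] − [0,3,4] + [0,2,4] − [0,2,3],
  ∂[1,2,3,4] = [2,3,4] − [1,3,4] + [1,2,4] − [1,2,3].
The resulting 10×5 matrix has rank 4, and its Smith normal form has invariant factors (1,1,1,1).

Now H_k = ker ∂_k / im ∂_{k+1}, so:

  H_0: rank C_0 − rank ∂_1 = 5 − 4 = 1, and the invariant factors of ∂_1 are all 1, so H_0 ≅ Z.
  H_1: rank ker ∂_1 − rank ∂_2 = (10 − 4) − 6 = 0, and the invariant factors of ∂_2 are all 1, so H_1 ≅ 0.
  H_2: rank ker ∂_2 − rank ∂_3 = (10 − 6) − 4 = 0, and the invariant factors of ∂_3 are all 1, so H_2 ≅ 0.
  H_3: rank ker ∂_3 − rank ∂_4 = (5 − 4) − 0 = 1, and there is no ∂_4, so H_3 ≅ Z.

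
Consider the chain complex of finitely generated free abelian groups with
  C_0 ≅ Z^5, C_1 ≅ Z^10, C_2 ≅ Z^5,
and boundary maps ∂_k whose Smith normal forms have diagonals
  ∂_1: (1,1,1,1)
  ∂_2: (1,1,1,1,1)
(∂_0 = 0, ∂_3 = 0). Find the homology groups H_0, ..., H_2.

H_0: b_0 = 5 − 0 − 4 = 1; torsion from ∂_1 factors > 1: none. So H_0 ≅ Z.
H_1: b_1 = 10 − 4 − 5 = 1; torsion from ∂_2 factors > 1: none. So H_1 ≅ Z.
H_2: b_2 = 5 − 5 − 0 = 0; torsion from ∂_3 factors > 1: none. So H_2 ≅ 0.

H_0 ≅ Z,  H_1 ≅ Z,  H_2 = 0.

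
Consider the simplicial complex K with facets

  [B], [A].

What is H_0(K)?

Order the vertices as A < B. Listing each simplex with vertices in this order, K has dimension 0 with simplices:

  0-simplices (2): A, B

Hence C_0 ≅ Z^2.

Reading off H_k = ker ∂_k / im ∂_{k+1}:

  H_0: rank C_0 − rank ∂_1 = 2 − 0 = 2, and there is no ∂_1, so H_0 ≅ Z^2.

H_0 = Z^2.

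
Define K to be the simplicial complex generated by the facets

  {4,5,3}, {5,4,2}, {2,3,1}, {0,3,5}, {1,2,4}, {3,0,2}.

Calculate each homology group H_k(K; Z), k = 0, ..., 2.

H_0 ≅ Z,  H_1 ≅ Z,  H_2 = 0.

We work with the vertex ordering 0 < 1 < 2 < 3 < 4 < 5. The simplices of K, each written with vertices in increasing order, are:

  0-simplices (6): [0], [1], [2], [3], [4], [5]
  1-simplices (12): [0,2], [0,3], [0,5], [1,2], [1,3], [1,4], [2,3], [2,4], [2,5], [3,4], [3,5], [4,5]
  2-simplices (6): [0,2,3], [0,3,5], [1,2,3], [1,2,4], [2,4,5], [3,4,5]

so the chain groups are C_0 ≅ Z^6, C_1 ≅ Z^12, C_2 ≅ Z^6.

The boundary map ∂_1: C_1 → C_0 sends each edge [p,q] (with p < q) to q − p.
As a 6×12 matrix over Z this has rank 5, with invariant factors (1,1,1,1,1).

The boundary map ∂_2: C_2 → C_1 maps a triangle to the signed sum of its edges. For instance
  ∂[2,4,5] = [4,5] − [2,5] + [2,4],
  ∂[0,2,3] = [2,3] − [0,3] + [0,2].
The 12×6 boundary matrix has rank 6 and Smith normal form diag(1,1,1,1,1,1).

Now H_k = ker ∂_k / im ∂_{k+1}, so:

  H_0: rank C_0 − rank ∂_1 = 6 − 5 = 1, and the invariant factors of ∂_1 are all 1, so H_0 = Z.
  H_1: rank ker ∂_1 − rank ∂_2 = (12 − 5) − 6 = 1, and the invariant factors of ∂_2 are all 1, so H_1 = Z.
  H_2: rank ker ∂_2 − rank ∂_3 = (6 − 6) − 0 = 0, and there is no ∂_3, so H_2 = 0.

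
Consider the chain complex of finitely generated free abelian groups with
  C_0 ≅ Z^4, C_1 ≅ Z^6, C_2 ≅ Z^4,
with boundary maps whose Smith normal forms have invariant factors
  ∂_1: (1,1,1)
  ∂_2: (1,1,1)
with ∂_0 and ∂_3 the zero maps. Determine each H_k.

H_0 = Z,  H_1 = 0,  H_2 = Z.

H_0: b_0 = 4 − 0 − 3 = 1; torsion from ∂_1 factors > 1: none. So H_0 = Z.
H_1: b_1 = 6 − 3 − 3 = 0; torsion from ∂_2 factors > 1: none. So H_1 = 0.
H_2: b_2 = 4 − 3 − 0 = 1; torsion from ∂_3 factors > 1: none. So H_2 = Z.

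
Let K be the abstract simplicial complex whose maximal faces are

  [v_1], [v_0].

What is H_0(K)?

Order the vertices as v_0 < v_1. Listing each simplex with vertices in this order, K has dimension 0 with simplices:

  0-simplices (2): [v_0], [v_1]

giving chain groups C_0 ≅ Z^2.

Computing H_k = (kernel of ∂_k) / (image of ∂_{k+1}):

  H_0: rank C_0 − rank ∂_1 = 2 − 0 = 2, and there is no ∂_1, so H_0 ≅ Z^2.

H_0 = Z^2.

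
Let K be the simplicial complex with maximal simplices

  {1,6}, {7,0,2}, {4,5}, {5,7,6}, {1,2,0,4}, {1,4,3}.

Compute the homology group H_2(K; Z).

H_2 ≅ 0.

Order the vertices as 0 < 1 < 2 < 3 < 4 < 5 < 6 < 7. Listing each simplex with vertices in this order, K has dimension 3 with simplices:

  0-simplices (8): [0], [1], [2], [3], [4], [5], [6], [7]
  1-simplices (15): [0,1], [0,2], [0,4], [0,7], [1,2], [1,3], [1,4], [1,6], [2,4], [2,7], [3,4], [4,5], [5,6], [5,7], [6,7]
  2-simplices (7): [0,1,2], [0,1,4], [0,2,4], [0,2,7], [1,2,4], [1,3,4], [5,6,7]
  3-simplices (1): [0,1,2,4]

giving chain groups C_0 ≅ Z^8, C_1 ≅ Z^15, C_2 ≅ Z^7, C_3 ≅ Z^1.

Boundary ∂_1: C_1 → C_0 sends each edge [p,q] (with p < q) to q − p. For instance
  ∂[0,1] = [1] − [0].
This gives a 8×15 integer matrix of rank 7; reducing to Smith normal form yields diagonal entries (1,1,1,1,1,1,1).

The boundary map ∂_2: C_2 → C_1 sends each 2-simplex [p,q,r] to [q,r] − [p,r] + [p,q]. For instance
  ∂[0,2,7] = [2,7] − [0,7] + [0,2],
  ∂[0,1,4] = [1,4] − [0,4] + [0,1].
The resulting 15×7 matrix has rank 6, and its Smith normal form has invariant factors (1,1,1,1,1,1).

The boundary map ∂_3: C_3 → C_2 sends each 3-simplex σ to the alternating sum Σ_i (−1)^i (σ with its i-th vertex removed). For instance
  ∂[0,1,2,4] = [1,2,4] − [0,2,4] + [0,1,4] − [0,1,2].
The resulting 7×1 matrix has rank 1, and its Smith normal form has invariant factors (1).

Computing H_k = (kernel of ∂_k) / (image of ∂_{k+1}):

  H_2: rank ker ∂_2 − rank ∂_3 = (7 − 6) − 1 = 0, and the invariant factors of ∂_3 are all 1, so H_2 = 0.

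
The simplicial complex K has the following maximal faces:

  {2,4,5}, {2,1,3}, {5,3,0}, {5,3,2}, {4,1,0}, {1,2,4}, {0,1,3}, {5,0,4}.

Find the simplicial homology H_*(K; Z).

H_0 = Z,  H_1 = 0,  H_2 = Z.

We work with the vertex ordering 0 < 1 < 2 < 3 < 4 < 5. The simplices of K, each written with vertices in increasing order, are:

  0-simplices (6): [0], [1], [2], [3], [4], [5]
  1-simplices (12): [0,1], [0,3], [0,4], [0,5], [1,2], [1,3], [1,4], [2,3], [2,4], [2,5], [3,5], [4,5]
  2-simplices (8): [0,1,3], [0,1,4], [0,3,5], [0,4,5], [1,2,3], [1,2,4], [2,3,5], [2,4,5]

so the chain groups are C_0 ≅ Z^6, C_1 ≅ Z^12, C_2 ≅ Z^8.

Boundary ∂_1: C_1 → C_0 sends each edge [p,q] (with p < q) to q − p.
The 6×12 boundary matrix has rank 5 and Smith normal form diag(1,1,1,1,1).

The boundary map ∂_2: C_2 → C_1 maps a triangle to the signed sum of its edges. For instance
  ∂[0,3,5] = [3,5] − [0,5] + [0,3],
  ∂[0,4,5] = [4,5] − [0,5] + [0,4].
The resulting 12×8 matrix has rank 7, and its Smith normal form has invariant factors (1,1,1,1,1,1,1).

From H_k ≅ ker(∂_k) / im(∂_{k+1}) we obtain:

  H_0: rank C_0 − rank ∂_1 = 6 − 5 = 1, and the invariant factors of ∂_1 are all 1, so H_0 ≅ Z.
  H_1: rank ker ∂_1 − rank ∂_2 = (12 − 5) − 7 = 0, and the invariant factors of ∂_2 are all 1, so H_1 ≅ 0.
  H_2: rank ker ∂_2 − rank ∂_3 = (8 − 7) − 0 = 1, and there is no ∂_3, so H_2 ≅ Z.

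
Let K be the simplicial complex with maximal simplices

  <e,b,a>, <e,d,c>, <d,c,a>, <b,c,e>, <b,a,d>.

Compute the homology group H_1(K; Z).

H_1 = Z.

Take the total order a < b < c < d < e on the vertex set. Then K (dimension 2) consists of the simplices:

  0-simplices (5): a, b, c, d, e
  1-simplices (10): ab, ac, ad, ae, bc, bd, be, cd, ce, de
  2-simplices (5): abd, abe, acd, bce, cde

Hence C_0 ≅ Z^5, C_1 ≅ Z^10, C_2 ≅ Z^5.

Boundary ∂_1: C_1 → C_0 maps an edge to its endpoints' difference, ∂[p,q] = q − p. For instance
  ∂bd = d − b.
The resulting 5×10 matrix has rank 4, and its Smith normal form has invariant factors (1,1,1,1).

Boundary ∂_2: C_2 → C_1 sends each 2-simplex [p,q,r] to [q,r] − [p,r] + [p,q]. For instance
  ∂abe = be − ae + ab,
  ∂cde = de − ce + cd.
The 10×5 boundary matrix has rank 5 and Smith normal form diag(1,1,1,1,1).

Computing H_k = (kernel of ∂_k) / (image of ∂_{k+1}):

  H_1: rank ker ∂_1 − rank ∂_2 = (10 − 4) − 5 = 1, and the invariant factors of ∂_2 are all 1, so H_1 ≅ Z.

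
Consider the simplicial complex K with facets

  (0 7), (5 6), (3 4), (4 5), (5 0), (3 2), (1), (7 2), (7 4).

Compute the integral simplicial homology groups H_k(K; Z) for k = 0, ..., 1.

Fix the vertex order 0 < 1 < 2 < 3 < 4 < 5 < 6 < 7 and write every simplex with vertices in increasing order. Then dim K = 1 and the simplices of K are:

  0-simplices (8): [0], [1], [2], [3], [4], [5], [6], [7]
  1-simplices (8): [0,5], [0,7], [2,3], [2,7], [3,4], [4,5], [4,7], [5,6]

giving chain groups C_0 ≅ Z^8, C_1 ≅ Z^8.

∂_1: C_1 → C_0 sends each edge [p,q] (with p < q) to q − p. For instance
  ∂[2,3] = [3] − [2].
The resulting 8×8 matrix has rank 6, and its Smith normal form has invariant factors (1,1,1,1,1,1).

Reading off H_k = ker ∂_k / im ∂_{k+1}:

  H_0: rank C_0 − rank ∂_1 = 8 − 6 = 2, and the invariant factors of ∂_1 are all 1, so H_0 = Z^2.
  H_1: rank ker ∂_1 − rank ∂_2 = (8 − 6) − 0 = 2, and there is no ∂_2, so H_1 = Z^2.

As a check, the Euler characteristic is 8 − 8 = 0, which agrees with 2 − 2 = 0.

H_0 ≅ Z^2,  H_1 ≅ Z^2.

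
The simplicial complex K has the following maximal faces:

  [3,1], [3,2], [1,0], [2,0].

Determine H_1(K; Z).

H_1 ≅ Z.

K has 4 vertices, 4 edges.
rank ∂_1 = 3, rank ∂_2 = 0 ⇒ b_1 = 4 − 3 − 0 = 1. So H_1 = Z.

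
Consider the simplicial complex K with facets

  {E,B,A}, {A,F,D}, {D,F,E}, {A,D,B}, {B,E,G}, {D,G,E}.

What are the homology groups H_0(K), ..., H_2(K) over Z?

H_0 = Z,  H_1 = Z,  H_2 = 0.

Order the vertices as A < B < D < E < F < G. Listing each simplex with vertices in this order, K has dimension 2 with simplices:

  0-simplices (6): A, B, D, E, F, G
  1-simplices (12): AB, AD, AE, AF, BD, BE, BG, DE, DF, DG, EF, EG
  2-simplices (6): ABD, ABE, ADF, BEG, DEF, DEG

so the chain groups are C_0 ≅ Z^6, C_1 ≅ Z^12, C_2 ≅ Z^6.

∂_1: C_1 → C_0 maps an edge to its endpoints' difference, ∂[p,q] = q − p.
The resulting 6×12 matrix has rank 5, and its Smith normal form has invariant factors (1,1,1,1,1).

∂_2: C_2 → C_1 acts by ∂[p,q,r] = [q,r] − [p,r] + [p,q]. For instance
  ∂ABE = BE − AE + AB,
  ∂ABD = BD − AD + AB.
This gives a 12×6 integer matrix of rank 6; reducing to Smith normal form yields diagonal entries (1,1,1,1,1,1).

Computing H_k = (kernel of ∂_k) / (image of ∂_{k+1}):

  H_0: rank C_0 − rank ∂_1 = 6 − 5 = 1, and the invariant factors of ∂_1 are all 1, so H_0 ≅ Z.
  H_1: rank ker ∂_1 − rank ∂_2 = (12 − 5) − 6 = 1, and the invariant factors of ∂_2 are all 1, so H_1 ≅ Z.
  H_2: rank ker ∂_2 − rank ∂_3 = (6 − 6) − 0 = 0, and there is no ∂_3, so H_2 ≅ 0.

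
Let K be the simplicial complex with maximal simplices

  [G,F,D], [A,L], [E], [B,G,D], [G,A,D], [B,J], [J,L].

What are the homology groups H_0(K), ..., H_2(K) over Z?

H_0 ≅ Z^2,  H_1 ≅ Z,  H_2 = 0.

We work with the vertex ordering A < B < D < E < F < G < J < L. The simplices of K, each written with vertices in increasing order, are:

  0-simplices (8): A, B, D, E, F, G, J, L
  1-simplices (10): AD, AG, AL, BD, BG, BJ, DF, DG, FG, JL
  2-simplices (3): ADG, BDG, DFG

giving chain groups C_0 ≅ Z^8, C_1 ≅ Z^10, C_2 ≅ Z^3.

Boundary ∂_1: C_1 → C_0 sends each edge [p,q] (with p < q) to q − p.
The resulting 8×10 matrix has rank 6, and its Smith normal form has invariant factors (1,1,1,1,1,1).

∂_2: C_2 → C_1 maps a triangle to the signed sum of its edges. For instance
  ∂DFG = FG − DG + DF,
  ∂BDG = DG − BG + BD.
This gives a 10×3 integer matrix of rank 3; reducing to Smith normal form yields diagonal entries (1,1,1).

Now H_k = ker ∂_k / im ∂_{k+1}, so:

  H_0: rank C_0 − rank ∂_1 = 8 − 6 = 2, and the invariant factors of ∂_1 are all 1, so H_0 ≅ Z^2.
  H_1: rank ker ∂_1 − rank ∂_2 = (10 − 6) − 3 = 1, and the invariant factors of ∂_2 are all 1, so H_1 ≅ Z.
  H_2: rank ker ∂_2 − rank ∂_3 = (3 − 3) − 0 = 0, and there is no ∂_3, so H_2 ≅ 0.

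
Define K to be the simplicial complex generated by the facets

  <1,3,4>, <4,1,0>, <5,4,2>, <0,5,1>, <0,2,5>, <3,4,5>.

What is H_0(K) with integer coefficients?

H_0 = Z.

Order the vertices as 0 < 1 < 2 < 3 < 4 < 5. Listing each simplex with vertices in this order, K has dimension 2 with simplices:

  0-simplices (6): [0], [1], [2], [3], [4], [5]
  1-simplices (12): [0,1], [0,2], [0,4], [0,5], [1,3], [1,4], [1,5], [2,4], [2,5], [3,4], [3,5], [4,5]
  2-simplices (6): [0,1,4], [0,1,5], [0,2,5], [1,3,4], [2,4,5], [3,4,5]

giving chain groups C_0 ≅ Z^6, C_1 ≅ Z^12, C_2 ≅ Z^6.

The boundary map ∂_1: C_1 → C_0 is given by ∂[p,q] = [q] − [p].
The 6×12 boundary matrix has rank 5 and Smith normal form diag(1,1,1,1,1).

∂_2: C_2 → C_1 acts by ∂[p,q,r] = [q,r] − [p,r] + [p,q]. For instance
  ∂[2,4,5] = [4,5] − [2,5] + [2,4],
  ∂[1,3,4] = [3,4] − [1,4] + [1,3].
As a 12×6 matrix over Z this has rank 6, with invariant factors (1,1,1,1,1,1).

Computing H_k = (kernel of ∂_k) / (image of ∂_{k+1}):

  H_0: rank C_0 − rank ∂_1 = 6 − 5 = 1, and the invariant factors of ∂_1 are all 1, so H_0 = Z.

(K is a triangulation of the cylinder S^1 x I.)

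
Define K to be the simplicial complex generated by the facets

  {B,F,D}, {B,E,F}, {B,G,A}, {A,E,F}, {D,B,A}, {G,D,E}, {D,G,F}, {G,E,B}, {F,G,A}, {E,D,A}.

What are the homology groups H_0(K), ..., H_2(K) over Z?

H_0 ≅ Z,  H_1 ≅ Z_2,  H_2 = 0.

Take the total order A < B < D < E < F < G on the vertex set. Then K (dimension 2) consists of the simplices:

  0-simplices (6): A, B, D, E, F, G
  1-simplices (15): AB, AD, AE, AF, AG, BD, BE, BF, BG, DE, DF, DG, EF, EG, FG
  2-simplices (10): ABD, ABG, ADE, AEF, AFG, BDF, BEF, BEG, DEG, DFG

giving chain groups C_0 ≅ Z^6, C_1 ≅ Z^15, C_2 ≅ Z^10.

Boundary ∂_1: C_1 → C_0 maps an edge to its endpoints' difference, ∂[p,q] = q − p.
This gives a 6×15 integer matrix of rank 5; reducing to Smith normal form yields diagonal entries (1,1,1,1,1).

∂_2: C_2 → C_1 maps a triangle to the signed sum of its edges. For instance
  ∂DEG = EG − DG + DE,
  ∂DFG = FG − DG + DF.
As a 15×10 matrix over Z this has rank 10, with invariant factors (1,1,1,1,1,1,1,1,1,2).

From H_k ≅ ker(∂_k) / im(∂_{k+1}) we obtain:

  H_0: rank C_0 − rank ∂_1 = 6 − 5 = 1, and the invariant factors of ∂_1 are all 1, so H_0 ≅ Z.
  H_1: rank ker ∂_1 − rank ∂_2 = (15 − 5) − 10 = 0, and ∂_2 has invariant factor 2 > 1, so H_1 ≅ Z_2.
  H_2: rank ker ∂_2 − rank ∂_3 = (10 − 10) − 0 = 0, and there is no ∂_3, so H_2 ≅ 0.

As a check, the Euler characteristic is 6 − 15 + 10 = 1, which agrees with 1 − 0 + 0 = 1.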